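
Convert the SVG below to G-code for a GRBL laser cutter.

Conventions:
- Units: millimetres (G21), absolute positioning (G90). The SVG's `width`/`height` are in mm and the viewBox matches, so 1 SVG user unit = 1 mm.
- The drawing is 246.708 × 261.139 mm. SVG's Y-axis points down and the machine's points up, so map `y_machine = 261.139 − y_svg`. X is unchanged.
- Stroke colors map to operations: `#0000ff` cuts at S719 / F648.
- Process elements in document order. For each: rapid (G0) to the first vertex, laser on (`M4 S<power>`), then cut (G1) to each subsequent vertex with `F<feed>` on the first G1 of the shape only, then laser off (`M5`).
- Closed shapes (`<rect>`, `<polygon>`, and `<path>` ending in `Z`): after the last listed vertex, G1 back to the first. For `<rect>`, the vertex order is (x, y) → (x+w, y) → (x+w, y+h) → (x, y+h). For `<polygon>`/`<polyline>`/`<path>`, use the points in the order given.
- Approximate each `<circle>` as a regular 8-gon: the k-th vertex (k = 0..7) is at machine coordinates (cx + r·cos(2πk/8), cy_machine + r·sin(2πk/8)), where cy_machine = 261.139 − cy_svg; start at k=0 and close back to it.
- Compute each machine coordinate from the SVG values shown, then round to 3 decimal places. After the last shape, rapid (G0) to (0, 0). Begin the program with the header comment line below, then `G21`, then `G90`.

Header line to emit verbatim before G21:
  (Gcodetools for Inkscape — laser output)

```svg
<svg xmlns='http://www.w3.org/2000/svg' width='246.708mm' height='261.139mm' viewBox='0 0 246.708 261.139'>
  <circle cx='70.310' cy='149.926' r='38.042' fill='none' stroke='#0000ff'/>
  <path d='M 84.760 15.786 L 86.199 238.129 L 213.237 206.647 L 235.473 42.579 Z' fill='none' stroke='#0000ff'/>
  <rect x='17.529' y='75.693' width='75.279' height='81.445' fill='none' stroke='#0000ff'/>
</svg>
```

(Gcodetools for Inkscape — laser output)
G21
G90
G0 X108.352 Y111.213
M4 S719
G1 X97.210 Y138.113 F648
G1 X70.310 Y149.255
G1 X43.410 Y138.113
G1 X32.268 Y111.213
G1 X43.410 Y84.313
G1 X70.310 Y73.171
G1 X97.210 Y84.313
G1 X108.352 Y111.213
M5
G0 X84.760 Y245.353
M4 S719
G1 X86.199 Y23.010 F648
G1 X213.237 Y54.492
G1 X235.473 Y218.560
G1 X84.760 Y245.353
M5
G0 X17.529 Y185.446
M4 S719
G1 X92.808 Y185.446 F648
G1 X92.808 Y104.001
G1 X17.529 Y104.001
G1 X17.529 Y185.446
M5
G0 X0.000 Y0.000

viewBox `0 0 246.708 261.139` with mm width/height → 1 unit = 1 mm. Flip: y_m = 261.139 − y_svg.

**Shape 1** — `<circle>` circle, stroke `#0000ff` → cut (S719, F648). Machine vertices: (108.352,111.213) → (97.210,138.113) → (70.310,149.255) → (43.410,138.113) → (32.268,111.213) → (43.410,84.313) → (70.310,73.171) → (97.210,84.313) → (108.352,111.213). Closed: final G1 returns to the first vertex.

**Shape 2** — `<path>` closed polygon, stroke `#0000ff` → cut (S719, F648). Machine vertices: (84.760,245.353) → (86.199,23.010) → (213.237,54.492) → (235.473,218.560) → (84.760,245.353). Closed: final G1 returns to the first vertex.

**Shape 3** — `<rect>` rectangle, stroke `#0000ff` → cut (S719, F648). Machine vertices: (17.529,185.446) → (92.808,185.446) → (92.808,104.001) → (17.529,104.001) → (17.529,185.446). Closed: final G1 returns to the first vertex.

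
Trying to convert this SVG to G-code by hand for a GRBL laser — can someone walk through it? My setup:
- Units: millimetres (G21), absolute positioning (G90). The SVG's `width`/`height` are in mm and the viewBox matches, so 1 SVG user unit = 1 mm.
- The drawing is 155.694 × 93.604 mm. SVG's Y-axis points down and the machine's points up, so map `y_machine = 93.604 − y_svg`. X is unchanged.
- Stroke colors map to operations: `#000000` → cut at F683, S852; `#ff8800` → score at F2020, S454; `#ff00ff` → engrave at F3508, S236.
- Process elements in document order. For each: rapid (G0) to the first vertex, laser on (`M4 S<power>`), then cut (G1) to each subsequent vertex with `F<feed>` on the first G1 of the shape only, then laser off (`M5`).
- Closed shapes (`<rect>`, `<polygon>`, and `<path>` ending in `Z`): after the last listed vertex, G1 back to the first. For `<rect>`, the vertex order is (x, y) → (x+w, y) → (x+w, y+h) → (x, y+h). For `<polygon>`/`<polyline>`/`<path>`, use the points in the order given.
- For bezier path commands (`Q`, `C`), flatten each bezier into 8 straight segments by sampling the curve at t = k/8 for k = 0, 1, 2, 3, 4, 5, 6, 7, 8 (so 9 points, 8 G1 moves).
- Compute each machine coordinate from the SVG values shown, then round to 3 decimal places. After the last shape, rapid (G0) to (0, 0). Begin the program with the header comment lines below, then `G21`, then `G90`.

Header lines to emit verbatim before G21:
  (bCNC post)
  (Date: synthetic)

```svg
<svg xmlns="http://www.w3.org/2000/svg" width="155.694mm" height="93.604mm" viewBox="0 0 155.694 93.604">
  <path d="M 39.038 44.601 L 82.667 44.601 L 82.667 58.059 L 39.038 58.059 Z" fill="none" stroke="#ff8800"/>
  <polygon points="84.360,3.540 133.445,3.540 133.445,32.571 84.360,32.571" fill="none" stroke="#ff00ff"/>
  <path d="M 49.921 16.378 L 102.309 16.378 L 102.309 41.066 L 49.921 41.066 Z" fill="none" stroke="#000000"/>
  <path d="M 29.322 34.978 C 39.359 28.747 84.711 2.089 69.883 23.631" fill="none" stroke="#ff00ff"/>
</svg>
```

(bCNC post)
(Date: synthetic)
G21
G90
G0 X39.038 Y49.003
M4 S454
G1 X82.667 Y49.003 F2020
G1 X82.667 Y35.545
G1 X39.038 Y35.545
G1 X39.038 Y49.003
M5
G0 X84.360 Y90.064
M4 S236
G1 X133.445 Y90.064 F3508
G1 X133.445 Y61.033
G1 X84.360 Y61.033
G1 X84.360 Y90.064
M5
G0 X49.921 Y77.226
M4 S852
G1 X102.309 Y77.226 F683
G1 X102.309 Y52.538
G1 X49.921 Y52.538
G1 X49.921 Y77.226
M5
G0 X29.322 Y58.626
M4 S236
G1 X34.555 Y61.786 F3508
G1 X41.979 Y66.057
G1 X50.476 Y70.635
G1 X58.927 Y74.714
G1 X66.212 Y77.492
G1 X71.212 Y78.164
G1 X72.809 Y75.926
G1 X69.883 Y69.973
M5
G0 X0.000 Y0.000

Since the viewBox matches the mm dimensions, user units are millimetres directly. The only transform is the Y-flip y_m = 93.604 − y_svg.

Shape 1 is a rectangle drawn with `<path>`. Its stroke #ff8800 means score at S454, F2020. After flipping Y the toolpath is (39.038,49.003) → (82.667,49.003) → (82.667,35.545) → (39.038,35.545) → (39.038,49.003), returning to the start.

Shape 2 is a rectangle drawn with `<polygon>`. Its stroke #ff00ff means engrave at S236, F3508. After flipping Y the toolpath is (84.360,90.064) → (133.445,90.064) → (133.445,61.033) → (84.360,61.033) → (84.360,90.064), returning to the start.

Shape 3 is a rectangle drawn with `<path>`. Its stroke #000000 means cut at S852, F683. After flipping Y the toolpath is (49.921,77.226) → (102.309,77.226) → (102.309,52.538) → (49.921,52.538) → (49.921,77.226), returning to the start.

Shape 4 is a cubic bezier drawn with `<path>`. Its stroke #ff00ff means engrave at S236, F3508. After flipping Y the toolpath is (29.322,58.626) → (34.555,61.786) → (41.979,66.057) → (50.476,70.635) → (58.927,74.714) → (66.212,77.492) → (71.212,78.164) → (72.809,75.926) → (69.883,69.973).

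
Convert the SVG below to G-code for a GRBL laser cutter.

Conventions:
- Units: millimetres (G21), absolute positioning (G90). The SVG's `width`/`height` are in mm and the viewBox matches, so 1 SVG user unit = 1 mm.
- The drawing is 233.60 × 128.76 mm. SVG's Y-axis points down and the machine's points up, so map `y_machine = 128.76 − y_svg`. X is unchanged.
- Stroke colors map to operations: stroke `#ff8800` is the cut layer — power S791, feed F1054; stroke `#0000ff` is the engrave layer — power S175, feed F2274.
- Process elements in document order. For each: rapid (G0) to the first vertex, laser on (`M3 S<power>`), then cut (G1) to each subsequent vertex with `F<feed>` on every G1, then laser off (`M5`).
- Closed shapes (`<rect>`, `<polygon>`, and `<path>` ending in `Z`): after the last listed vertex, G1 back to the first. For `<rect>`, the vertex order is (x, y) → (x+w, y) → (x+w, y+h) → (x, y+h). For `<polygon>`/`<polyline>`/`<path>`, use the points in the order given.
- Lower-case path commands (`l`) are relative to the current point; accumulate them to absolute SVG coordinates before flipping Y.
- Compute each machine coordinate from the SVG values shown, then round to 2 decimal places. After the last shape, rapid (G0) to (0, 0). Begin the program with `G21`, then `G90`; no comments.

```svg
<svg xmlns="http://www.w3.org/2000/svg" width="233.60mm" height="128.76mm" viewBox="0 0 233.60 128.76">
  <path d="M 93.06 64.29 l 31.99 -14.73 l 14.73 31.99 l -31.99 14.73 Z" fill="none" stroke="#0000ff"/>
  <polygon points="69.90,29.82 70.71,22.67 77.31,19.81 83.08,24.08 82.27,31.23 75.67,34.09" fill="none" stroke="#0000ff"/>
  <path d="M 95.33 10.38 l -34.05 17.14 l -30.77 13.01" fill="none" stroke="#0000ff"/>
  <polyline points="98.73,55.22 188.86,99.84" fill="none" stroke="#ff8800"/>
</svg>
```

viewBox `0 0 233.60 128.76` with mm width/height → 1 unit = 1 mm. Flip: y_m = 128.76 − y_svg.

**Shape 1** — `<path>` regular polygon, stroke `#0000ff` → engrave (S175, F2274). Machine vertices: (93.06,64.47) → (125.05,79.20) → (139.78,47.21) → (107.79,32.48) → (93.06,64.47). Closed: final G1 returns to the first vertex.

**Shape 2** — `<polygon>` regular polygon, stroke `#0000ff` → engrave (S175, F2274). Machine vertices: (69.90,98.94) → (70.71,106.09) → (77.31,108.95) → (83.08,104.68) → (82.27,97.53) → (75.67,94.67) → (69.90,98.94). Closed: final G1 returns to the first vertex.

**Shape 3** — `<path>` open polyline, stroke `#0000ff` → engrave (S175, F2274). Machine vertices: (95.33,118.38) → (61.28,101.24) → (30.51,88.23). Open path.

**Shape 4** — `<polyline>` line segment, stroke `#ff8800` → cut (S791, F1054). Machine vertices: (98.73,73.54) → (188.86,28.92). Open path.

G21
G90
G0 X93.06 Y64.47
M3 S175
G1 X125.05 Y79.20 F2274
G1 X139.78 Y47.21 F2274
G1 X107.79 Y32.48 F2274
G1 X93.06 Y64.47 F2274
M5
G0 X69.90 Y98.94
M3 S175
G1 X70.71 Y106.09 F2274
G1 X77.31 Y108.95 F2274
G1 X83.08 Y104.68 F2274
G1 X82.27 Y97.53 F2274
G1 X75.67 Y94.67 F2274
G1 X69.90 Y98.94 F2274
M5
G0 X95.33 Y118.38
M3 S175
G1 X61.28 Y101.24 F2274
G1 X30.51 Y88.23 F2274
M5
G0 X98.73 Y73.54
M3 S791
G1 X188.86 Y28.92 F1054
M5
G0 X0.00 Y0.00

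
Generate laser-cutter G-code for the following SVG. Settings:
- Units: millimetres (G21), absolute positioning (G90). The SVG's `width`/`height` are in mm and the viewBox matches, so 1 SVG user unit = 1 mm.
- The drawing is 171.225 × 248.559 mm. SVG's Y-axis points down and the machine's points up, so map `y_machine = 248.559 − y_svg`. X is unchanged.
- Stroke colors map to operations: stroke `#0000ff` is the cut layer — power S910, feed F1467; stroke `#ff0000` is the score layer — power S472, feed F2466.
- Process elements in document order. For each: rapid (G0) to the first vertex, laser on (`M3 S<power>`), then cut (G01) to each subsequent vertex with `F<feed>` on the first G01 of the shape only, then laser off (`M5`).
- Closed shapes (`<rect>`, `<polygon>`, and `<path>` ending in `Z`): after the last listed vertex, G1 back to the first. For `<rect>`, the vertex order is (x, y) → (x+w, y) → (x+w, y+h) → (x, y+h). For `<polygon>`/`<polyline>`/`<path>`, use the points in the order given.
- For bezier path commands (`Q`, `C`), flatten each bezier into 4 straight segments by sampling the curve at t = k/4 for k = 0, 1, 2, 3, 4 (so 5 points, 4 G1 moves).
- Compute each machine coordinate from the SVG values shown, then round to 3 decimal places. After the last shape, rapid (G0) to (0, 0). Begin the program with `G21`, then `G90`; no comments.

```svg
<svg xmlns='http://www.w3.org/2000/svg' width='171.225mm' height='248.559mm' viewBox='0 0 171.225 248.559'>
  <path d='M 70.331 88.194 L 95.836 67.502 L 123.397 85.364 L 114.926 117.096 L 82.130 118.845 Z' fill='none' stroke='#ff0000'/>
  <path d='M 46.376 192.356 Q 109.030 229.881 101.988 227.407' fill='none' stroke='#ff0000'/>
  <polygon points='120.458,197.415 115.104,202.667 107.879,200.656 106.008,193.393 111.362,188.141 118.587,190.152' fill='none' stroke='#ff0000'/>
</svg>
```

1 u = 1 mm; y_m = 248.559 − y.

[1] `<path>` regular polygon, #ff0000→score S472 F2466: (70.331,160.365) → (95.836,181.057) → (123.397,163.195) → (114.926,131.463) → (82.130,129.714) → (70.331,160.365) (closed)

[2] `<path>` quadratic bezier, #ff0000→score S472 F2466: (46.376,56.203) → (73.347,39.940) → (91.606,28.678) → (101.153,22.415) → (101.988,21.152)

[3] `<polygon>` regular polygon, #ff0000→score S472 F2466: (120.458,51.144) → (115.104,45.892) → (107.879,47.903) → (106.008,55.166) → (111.362,60.418) → (118.587,58.407) → (120.458,51.144) (closed)

G21
G90
G0 X70.331 Y160.365
M3 S472
G01 X95.836 Y181.057 F2466
G01 X123.397 Y163.195
G01 X114.926 Y131.463
G01 X82.130 Y129.714
G01 X70.331 Y160.365
M5
G0 X46.376 Y56.203
M3 S472
G01 X73.347 Y39.940 F2466
G01 X91.606 Y28.678
G01 X101.153 Y22.415
G01 X101.988 Y21.152
M5
G0 X120.458 Y51.144
M3 S472
G01 X115.104 Y45.892 F2466
G01 X107.879 Y47.903
G01 X106.008 Y55.166
G01 X111.362 Y60.418
G01 X118.587 Y58.407
G01 X120.458 Y51.144
M5
G0 X0.000 Y0.000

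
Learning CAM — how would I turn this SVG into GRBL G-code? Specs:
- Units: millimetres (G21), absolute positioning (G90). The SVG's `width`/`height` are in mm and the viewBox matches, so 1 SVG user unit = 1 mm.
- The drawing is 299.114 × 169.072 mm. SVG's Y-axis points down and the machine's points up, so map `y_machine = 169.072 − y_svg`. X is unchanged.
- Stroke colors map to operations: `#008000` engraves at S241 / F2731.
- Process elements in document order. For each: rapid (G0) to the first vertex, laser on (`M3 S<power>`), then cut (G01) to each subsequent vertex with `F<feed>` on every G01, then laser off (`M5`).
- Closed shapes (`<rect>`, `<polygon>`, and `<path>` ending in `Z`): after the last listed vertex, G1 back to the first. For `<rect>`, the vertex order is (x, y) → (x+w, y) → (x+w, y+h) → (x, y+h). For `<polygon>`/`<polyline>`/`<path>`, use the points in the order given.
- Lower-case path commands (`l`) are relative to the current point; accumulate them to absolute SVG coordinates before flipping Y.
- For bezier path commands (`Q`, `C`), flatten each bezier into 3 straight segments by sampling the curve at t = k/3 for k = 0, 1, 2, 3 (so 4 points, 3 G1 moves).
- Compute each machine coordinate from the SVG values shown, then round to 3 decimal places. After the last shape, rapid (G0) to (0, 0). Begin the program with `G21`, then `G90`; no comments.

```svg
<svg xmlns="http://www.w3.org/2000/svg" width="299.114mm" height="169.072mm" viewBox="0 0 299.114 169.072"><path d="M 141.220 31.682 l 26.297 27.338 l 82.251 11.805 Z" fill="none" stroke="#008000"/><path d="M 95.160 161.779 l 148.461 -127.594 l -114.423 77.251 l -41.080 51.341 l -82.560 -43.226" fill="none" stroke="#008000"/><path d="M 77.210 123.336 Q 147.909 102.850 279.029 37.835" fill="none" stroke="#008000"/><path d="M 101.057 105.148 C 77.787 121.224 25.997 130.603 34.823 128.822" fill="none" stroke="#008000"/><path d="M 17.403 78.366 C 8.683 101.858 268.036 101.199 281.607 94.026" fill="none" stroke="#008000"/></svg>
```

viewBox `0 0 299.114 169.072` with mm width/height → 1 unit = 1 mm. Flip: y_m = 169.072 − y_svg.

**Shape 1** — `<path>` closed polygon, stroke `#008000` → engrave (S241, F2731). Machine vertices: (141.220,137.390) → (167.517,110.052) → (249.768,98.247) → (141.220,137.390). Closed: final G1 returns to the first vertex.

**Shape 2** — `<path>` open polyline, stroke `#008000` → engrave (S241, F2731). Machine vertices: (95.160,7.293) → (243.621,134.887) → (129.198,57.636) → (88.118,6.295) → (5.558,49.521). Open path.

**Shape 3** — `<path>` quadratic bezier, stroke `#008000` → engrave (S241, F2731). Control points (SVG): P0=(77.210,123.336), P1=(147.909,102.850), P2=(279.029,37.835); sampled at t=k/3. Machine vertices: (77.210,45.736) → (131.056,64.341) → (198.329,92.841) → (279.029,131.237). Open path.

**Shape 4** — `<path>` cubic bezier, stroke `#008000` → engrave (S241, F2731). Control points (SVG): P0=(101.057,105.148), P1=(77.787,121.224), P2=(25.997,130.603), P3=(34.823,128.822); sampled at t=k/3. Machine vertices: (101.057,63.924) → (71.582,50.246) → (42.901,42.024) → (34.823,40.250). Open path.

**Shape 5** — `<path>` cubic bezier, stroke `#008000` → engrave (S241, F2731). Control points (SVG): P0=(17.403,78.366), P1=(8.683,101.858), P2=(268.036,101.199), P3=(281.607,94.026); sampled at t=k/3. Machine vertices: (17.403,90.706) → (79.009,74.611) → (205.140,70.698) → (281.607,75.046). Open path.

G21
G90
G0 X141.220 Y137.390
M3 S241
G01 X167.517 Y110.052 F2731
G01 X249.768 Y98.247 F2731
G01 X141.220 Y137.390 F2731
M5
G0 X95.160 Y7.293
M3 S241
G01 X243.621 Y134.887 F2731
G01 X129.198 Y57.636 F2731
G01 X88.118 Y6.295 F2731
G01 X5.558 Y49.521 F2731
M5
G0 X77.210 Y45.736
M3 S241
G01 X131.056 Y64.341 F2731
G01 X198.329 Y92.841 F2731
G01 X279.029 Y131.237 F2731
M5
G0 X101.057 Y63.924
M3 S241
G01 X71.582 Y50.246 F2731
G01 X42.901 Y42.024 F2731
G01 X34.823 Y40.250 F2731
M5
G0 X17.403 Y90.706
M3 S241
G01 X79.009 Y74.611 F2731
G01 X205.140 Y70.698 F2731
G01 X281.607 Y75.046 F2731
M5
G0 X0.000 Y0.000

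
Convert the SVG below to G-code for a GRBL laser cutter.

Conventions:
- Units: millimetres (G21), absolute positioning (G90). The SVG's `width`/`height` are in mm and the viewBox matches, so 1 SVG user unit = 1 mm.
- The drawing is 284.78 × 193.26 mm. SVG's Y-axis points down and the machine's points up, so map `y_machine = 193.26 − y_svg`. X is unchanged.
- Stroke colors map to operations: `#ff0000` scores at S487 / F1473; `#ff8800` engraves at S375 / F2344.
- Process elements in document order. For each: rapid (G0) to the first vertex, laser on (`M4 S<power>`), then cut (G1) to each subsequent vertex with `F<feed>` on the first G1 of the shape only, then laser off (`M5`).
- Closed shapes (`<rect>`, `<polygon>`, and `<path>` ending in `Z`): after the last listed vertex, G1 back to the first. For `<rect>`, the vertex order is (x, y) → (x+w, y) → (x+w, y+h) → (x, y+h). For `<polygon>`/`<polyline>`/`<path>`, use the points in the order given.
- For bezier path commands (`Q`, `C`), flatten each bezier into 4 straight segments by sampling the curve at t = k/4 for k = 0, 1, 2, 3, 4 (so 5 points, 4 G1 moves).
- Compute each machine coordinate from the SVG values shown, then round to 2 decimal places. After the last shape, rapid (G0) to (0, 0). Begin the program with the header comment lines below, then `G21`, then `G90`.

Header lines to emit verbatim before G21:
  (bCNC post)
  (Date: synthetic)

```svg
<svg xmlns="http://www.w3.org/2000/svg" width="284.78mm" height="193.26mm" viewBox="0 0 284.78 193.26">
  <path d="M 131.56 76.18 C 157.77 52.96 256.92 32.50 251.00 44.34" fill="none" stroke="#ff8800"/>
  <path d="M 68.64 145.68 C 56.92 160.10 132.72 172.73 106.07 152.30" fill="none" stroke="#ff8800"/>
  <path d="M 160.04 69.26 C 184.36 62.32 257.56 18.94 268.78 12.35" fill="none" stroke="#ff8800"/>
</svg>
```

1 u = 1 mm; y_m = 193.26 − y.

[1] `<path>` cubic bezier, #ff8800→engrave S375 F2344: (131.56,117.08) → (162.11,133.52) → (203.33,146.15) → (238.52,152.21) → (251.00,148.92)

[2] `<path>` cubic bezier, #ff8800→engrave S375 F2344: (68.64,47.58) → (73.29,37.59) → (92.95,31.20) → (109.82,31.35) → (106.07,40.96)

[3] `<path>` cubic bezier, #ff8800→engrave S375 F2344: (160.04,124.00) → (185.71,134.89) → (219.32,152.59) → (250.48,170.21) → (268.78,180.91)

(bCNC post)
(Date: synthetic)
G21
G90
G0 X131.56 Y117.08
M4 S375
G1 X162.11 Y133.52 F2344
G1 X203.33 Y146.15
G1 X238.52 Y152.21
G1 X251.00 Y148.92
M5
G0 X68.64 Y47.58
M4 S375
G1 X73.29 Y37.59 F2344
G1 X92.95 Y31.20
G1 X109.82 Y31.35
G1 X106.07 Y40.96
M5
G0 X160.04 Y124.00
M4 S375
G1 X185.71 Y134.89 F2344
G1 X219.32 Y152.59
G1 X250.48 Y170.21
G1 X268.78 Y180.91
M5
G0 X0.00 Y0.00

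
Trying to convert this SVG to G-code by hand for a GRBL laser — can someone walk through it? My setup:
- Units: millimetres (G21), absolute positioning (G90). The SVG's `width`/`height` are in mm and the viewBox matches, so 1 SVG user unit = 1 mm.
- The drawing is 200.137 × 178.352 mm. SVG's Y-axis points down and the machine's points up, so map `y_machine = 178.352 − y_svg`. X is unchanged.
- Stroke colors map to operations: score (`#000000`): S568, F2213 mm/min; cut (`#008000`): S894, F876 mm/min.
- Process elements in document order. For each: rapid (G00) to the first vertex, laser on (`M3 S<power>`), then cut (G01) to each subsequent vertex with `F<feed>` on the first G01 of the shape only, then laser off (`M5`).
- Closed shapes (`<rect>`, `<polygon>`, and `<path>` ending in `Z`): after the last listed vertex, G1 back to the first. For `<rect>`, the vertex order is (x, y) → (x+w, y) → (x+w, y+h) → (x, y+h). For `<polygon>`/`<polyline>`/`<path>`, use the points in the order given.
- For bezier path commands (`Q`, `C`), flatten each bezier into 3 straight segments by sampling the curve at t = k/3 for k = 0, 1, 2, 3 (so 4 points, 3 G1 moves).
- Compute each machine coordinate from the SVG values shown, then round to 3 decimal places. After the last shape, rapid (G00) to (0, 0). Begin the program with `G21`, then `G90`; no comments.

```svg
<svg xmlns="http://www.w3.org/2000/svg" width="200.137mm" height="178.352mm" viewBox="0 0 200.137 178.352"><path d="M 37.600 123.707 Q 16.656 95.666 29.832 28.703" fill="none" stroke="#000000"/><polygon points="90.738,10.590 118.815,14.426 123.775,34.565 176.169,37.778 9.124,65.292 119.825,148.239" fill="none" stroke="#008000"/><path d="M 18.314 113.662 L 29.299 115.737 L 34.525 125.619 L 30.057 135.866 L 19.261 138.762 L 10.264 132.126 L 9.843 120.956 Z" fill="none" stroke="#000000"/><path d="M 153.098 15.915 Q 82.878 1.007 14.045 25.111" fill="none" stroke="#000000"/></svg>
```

G21
G90
G00 X37.600 Y54.645
M3 S568
G01 X27.428 Y77.664 F2213
G01 X24.839 Y109.332
G01 X29.832 Y149.649
M5
G00 X90.738 Y167.762
M3 S894
G01 X118.815 Y163.926 F876
G01 X123.775 Y143.787
G01 X176.169 Y140.574
G01 X9.124 Y113.060
G01 X119.825 Y30.113
G01 X90.738 Y167.762
M5
G00 X18.314 Y64.690
M3 S568
G01 X29.299 Y62.615 F2213
G01 X34.525 Y52.733
G01 X30.057 Y42.486
G01 X19.261 Y39.590
G01 X10.264 Y46.226
G01 X9.843 Y57.396
G01 X18.314 Y64.690
M5
G00 X153.098 Y162.437
M3 S568
G01 X106.439 Y168.041 F2213
G01 X60.088 Y164.976
G01 X14.045 Y153.241
M5
G00 X0.000 Y0.000

Since the viewBox matches the mm dimensions, user units are millimetres directly. The only transform is the Y-flip y_m = 178.352 − y_svg.

Shape 1 is a quadratic bezier drawn with `<path>`. Its stroke #000000 means score at S568, F2213. After flipping Y the toolpath is (37.600,54.645) → (27.428,77.664) → (24.839,109.332) → (29.832,149.649).

Shape 2 is a closed polygon drawn with `<polygon>`. Its stroke #008000 means cut at S894, F876. After flipping Y the toolpath is (90.738,167.762) → (118.815,163.926) → (123.775,143.787) → (176.169,140.574) → (9.124,113.060) → (119.825,30.113) → (90.738,167.762), returning to the start.

Shape 3 is a regular polygon drawn with `<path>`. Its stroke #000000 means score at S568, F2213. After flipping Y the toolpath is (18.314,64.690) → (29.299,62.615) → (34.525,52.733) → (30.057,42.486) → (19.261,39.590) → (10.264,46.226) → (9.843,57.396) → (18.314,64.690), returning to the start.

Shape 4 is a quadratic bezier drawn with `<path>`. Its stroke #000000 means score at S568, F2213. After flipping Y the toolpath is (153.098,162.437) → (106.439,168.041) → (60.088,164.976) → (14.045,153.241).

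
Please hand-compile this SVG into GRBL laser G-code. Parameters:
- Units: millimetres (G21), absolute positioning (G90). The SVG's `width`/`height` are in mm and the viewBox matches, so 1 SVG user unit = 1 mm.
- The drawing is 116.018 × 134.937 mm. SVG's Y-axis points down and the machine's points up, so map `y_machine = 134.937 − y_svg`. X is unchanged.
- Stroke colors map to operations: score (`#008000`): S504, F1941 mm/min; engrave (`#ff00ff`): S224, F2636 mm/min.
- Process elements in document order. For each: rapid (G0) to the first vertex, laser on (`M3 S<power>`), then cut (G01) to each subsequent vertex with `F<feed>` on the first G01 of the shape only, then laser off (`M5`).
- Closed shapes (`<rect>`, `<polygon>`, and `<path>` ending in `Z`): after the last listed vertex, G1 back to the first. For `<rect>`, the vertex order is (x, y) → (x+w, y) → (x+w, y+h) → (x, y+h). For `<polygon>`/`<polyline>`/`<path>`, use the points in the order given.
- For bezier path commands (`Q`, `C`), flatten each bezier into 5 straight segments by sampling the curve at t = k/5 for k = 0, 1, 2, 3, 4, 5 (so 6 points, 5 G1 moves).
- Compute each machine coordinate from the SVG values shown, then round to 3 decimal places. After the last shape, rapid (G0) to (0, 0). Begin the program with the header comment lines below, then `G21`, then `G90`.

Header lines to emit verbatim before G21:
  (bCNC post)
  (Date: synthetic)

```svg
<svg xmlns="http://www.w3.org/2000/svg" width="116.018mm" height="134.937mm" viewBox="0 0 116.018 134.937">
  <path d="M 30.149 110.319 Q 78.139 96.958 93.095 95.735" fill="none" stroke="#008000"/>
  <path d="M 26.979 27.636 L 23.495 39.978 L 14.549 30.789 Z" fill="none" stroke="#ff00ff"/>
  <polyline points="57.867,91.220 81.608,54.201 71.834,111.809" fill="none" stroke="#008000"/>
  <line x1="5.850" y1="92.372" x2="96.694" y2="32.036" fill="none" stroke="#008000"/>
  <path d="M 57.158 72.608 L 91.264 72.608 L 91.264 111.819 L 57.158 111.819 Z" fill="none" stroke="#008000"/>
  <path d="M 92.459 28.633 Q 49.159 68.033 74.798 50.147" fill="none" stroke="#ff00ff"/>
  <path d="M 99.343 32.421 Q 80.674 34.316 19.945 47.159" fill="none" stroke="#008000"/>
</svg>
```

(bCNC post)
(Date: synthetic)
G21
G90
G0 X30.149 Y24.618
M3 S504
G01 X48.024 Y29.477 F1941
G01 X63.256 Y33.365
G01 X75.845 Y36.282
G01 X85.791 Y38.227
G01 X93.095 Y39.202
M5
G0 X26.979 Y107.301
M3 S224
G01 X23.495 Y94.959 F2636
G01 X14.549 Y104.148
G01 X26.979 Y107.301
M5
G0 X57.867 Y43.717
M3 S504
G01 X81.608 Y80.736 F1941
G01 X71.834 Y23.128
M5
G0 X5.850 Y42.565
M3 S504
G01 X96.694 Y102.901 F1941
M5
G0 X57.158 Y62.329
M3 S504
G01 X91.264 Y62.329 F1941
G01 X91.264 Y23.118
G01 X57.158 Y23.118
G01 X57.158 Y62.329
M5
G0 X92.459 Y106.304
M3 S224
G01 X77.897 Y92.835 F2636
G01 X68.849 Y83.950
G01 X65.317 Y79.647
G01 X67.300 Y79.927
G01 X74.798 Y84.790
M5
G0 X99.343 Y102.516
M3 S504
G01 X90.193 Y101.320 F1941
G01 X77.678 Y99.248
G01 X61.799 Y96.301
G01 X42.554 Y92.477
G01 X19.945 Y87.778
M5
G0 X0.000 Y0.000

viewBox `0 0 116.018 134.937` with mm width/height → 1 unit = 1 mm. Flip: y_m = 134.937 − y_svg.

**Shape 1** — `<path>` quadratic bezier, stroke `#008000` → score (S504, F1941). Control points (SVG): P0=(30.149,110.319), P1=(78.139,96.958), P2=(93.095,95.735); sampled at t=k/5. Machine vertices: (30.149,24.618) → (48.024,29.477) → (63.256,33.365) → (75.845,36.282) → (85.791,38.227) → (93.095,39.202). Open path.

**Shape 2** — `<path>` regular polygon, stroke `#ff00ff` → engrave (S224, F2636). Machine vertices: (26.979,107.301) → (23.495,94.959) → (14.549,104.148) → (26.979,107.301). Closed: final G1 returns to the first vertex.

**Shape 3** — `<polyline>` open polyline, stroke `#008000` → score (S504, F1941). Machine vertices: (57.867,43.717) → (81.608,80.736) → (71.834,23.128). Open path.

**Shape 4** — `<line>` line segment, stroke `#008000` → score (S504, F1941). Machine vertices: (5.850,42.565) → (96.694,102.901). Open path.

**Shape 5** — `<path>` rectangle, stroke `#008000` → score (S504, F1941). Machine vertices: (57.158,62.329) → (91.264,62.329) → (91.264,23.118) → (57.158,23.118) → (57.158,62.329). Closed: final G1 returns to the first vertex.

**Shape 6** — `<path>` quadratic bezier, stroke `#ff00ff` → engrave (S224, F2636). Control points (SVG): P0=(92.459,28.633), P1=(49.159,68.033), P2=(74.798,50.147); sampled at t=k/5. Machine vertices: (92.459,106.304) → (77.897,92.835) → (68.849,83.950) → (65.317,79.647) → (67.300,79.927) → (74.798,84.790). Open path.

**Shape 7** — `<path>` quadratic bezier, stroke `#008000` → score (S504, F1941). Control points (SVG): P0=(99.343,32.421), P1=(80.674,34.316), P2=(19.945,47.159); sampled at t=k/5. Machine vertices: (99.343,102.516) → (90.193,101.320) → (77.678,99.248) → (61.799,96.301) → (42.554,92.477) → (19.945,87.778). Open path.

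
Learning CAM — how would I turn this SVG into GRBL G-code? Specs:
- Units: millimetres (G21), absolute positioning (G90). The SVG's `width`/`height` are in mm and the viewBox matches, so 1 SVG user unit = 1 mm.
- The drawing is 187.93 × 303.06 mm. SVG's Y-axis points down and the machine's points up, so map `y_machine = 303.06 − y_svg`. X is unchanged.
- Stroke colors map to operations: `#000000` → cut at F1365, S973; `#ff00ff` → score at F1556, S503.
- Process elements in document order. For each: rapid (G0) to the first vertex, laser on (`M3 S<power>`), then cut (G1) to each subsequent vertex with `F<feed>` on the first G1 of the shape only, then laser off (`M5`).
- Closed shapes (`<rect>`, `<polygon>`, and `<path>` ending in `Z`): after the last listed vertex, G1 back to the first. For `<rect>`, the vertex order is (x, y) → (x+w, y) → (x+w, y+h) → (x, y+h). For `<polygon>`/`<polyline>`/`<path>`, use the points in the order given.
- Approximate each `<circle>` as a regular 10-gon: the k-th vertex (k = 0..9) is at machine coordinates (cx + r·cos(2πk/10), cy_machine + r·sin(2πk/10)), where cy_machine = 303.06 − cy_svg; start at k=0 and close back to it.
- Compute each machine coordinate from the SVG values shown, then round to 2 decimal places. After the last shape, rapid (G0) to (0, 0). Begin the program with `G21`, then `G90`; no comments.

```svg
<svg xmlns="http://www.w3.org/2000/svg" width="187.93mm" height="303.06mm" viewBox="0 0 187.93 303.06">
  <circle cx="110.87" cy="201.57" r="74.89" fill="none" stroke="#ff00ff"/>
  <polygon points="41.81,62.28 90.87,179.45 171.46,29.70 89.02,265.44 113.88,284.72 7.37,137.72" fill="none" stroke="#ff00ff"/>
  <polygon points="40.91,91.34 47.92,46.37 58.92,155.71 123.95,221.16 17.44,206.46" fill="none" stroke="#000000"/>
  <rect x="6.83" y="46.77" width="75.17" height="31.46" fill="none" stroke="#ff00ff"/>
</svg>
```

1 u = 1 mm; y_m = 303.06 − y.

[1] `<circle>` circle, #ff00ff→score S503 F1556: (185.76,101.49) → (171.46,145.51) → (134.01,172.71) → (87.73,172.71) → (50.28,145.51) → (35.98,101.49) → (50.28,57.47) → (87.73,30.27) → (134.01,30.27) → (171.46,57.47) → (185.76,101.49) (closed)

[2] `<polygon>` closed polygon, #ff00ff→score S503 F1556: (41.81,240.78) → (90.87,123.61) → (171.46,273.36) → (89.02,37.62) → (113.88,18.34) → (7.37,165.34) → (41.81,240.78) (closed)

[3] `<polygon>` closed polygon, #000000→cut S973 F1365: (40.91,211.72) → (47.92,256.69) → (58.92,147.35) → (123.95,81.90) → (17.44,96.60) → (40.91,211.72) (closed)

[4] `<rect>` rectangle, #ff00ff→score S503 F1556: (6.83,256.29) → (82.00,256.29) → (82.00,224.83) → (6.83,224.83) → (6.83,256.29) (closed)

G21
G90
G0 X185.76 Y101.49
M3 S503
G1 X171.46 Y145.51 F1556
G1 X134.01 Y172.71
G1 X87.73 Y172.71
G1 X50.28 Y145.51
G1 X35.98 Y101.49
G1 X50.28 Y57.47
G1 X87.73 Y30.27
G1 X134.01 Y30.27
G1 X171.46 Y57.47
G1 X185.76 Y101.49
M5
G0 X41.81 Y240.78
M3 S503
G1 X90.87 Y123.61 F1556
G1 X171.46 Y273.36
G1 X89.02 Y37.62
G1 X113.88 Y18.34
G1 X7.37 Y165.34
G1 X41.81 Y240.78
M5
G0 X40.91 Y211.72
M3 S973
G1 X47.92 Y256.69 F1365
G1 X58.92 Y147.35
G1 X123.95 Y81.90
G1 X17.44 Y96.60
G1 X40.91 Y211.72
M5
G0 X6.83 Y256.29
M3 S503
G1 X82.00 Y256.29 F1556
G1 X82.00 Y224.83
G1 X6.83 Y224.83
G1 X6.83 Y256.29
M5
G0 X0.00 Y0.00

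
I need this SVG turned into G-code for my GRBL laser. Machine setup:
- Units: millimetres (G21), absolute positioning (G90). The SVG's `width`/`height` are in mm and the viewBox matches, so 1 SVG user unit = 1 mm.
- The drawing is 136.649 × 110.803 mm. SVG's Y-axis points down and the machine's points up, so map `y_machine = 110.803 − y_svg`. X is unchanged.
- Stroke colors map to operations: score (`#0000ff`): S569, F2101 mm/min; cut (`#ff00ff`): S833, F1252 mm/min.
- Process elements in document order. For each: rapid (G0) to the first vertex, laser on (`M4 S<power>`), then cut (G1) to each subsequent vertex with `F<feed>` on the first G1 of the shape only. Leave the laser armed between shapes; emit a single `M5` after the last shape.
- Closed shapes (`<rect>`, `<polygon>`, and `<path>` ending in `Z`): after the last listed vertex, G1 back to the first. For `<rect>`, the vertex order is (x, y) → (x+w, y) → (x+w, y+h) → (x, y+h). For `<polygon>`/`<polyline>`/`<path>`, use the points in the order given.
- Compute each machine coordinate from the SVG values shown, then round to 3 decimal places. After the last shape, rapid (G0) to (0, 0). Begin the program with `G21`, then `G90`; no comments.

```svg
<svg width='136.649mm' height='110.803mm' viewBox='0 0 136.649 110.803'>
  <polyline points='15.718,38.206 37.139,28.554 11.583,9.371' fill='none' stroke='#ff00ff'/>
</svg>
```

G21
G90
G0 X15.718 Y72.597
M4 S833
G1 X37.139 Y82.249 F1252
G1 X11.583 Y101.432
M5
G0 X0.000 Y0.000

1 u = 1 mm; y_m = 110.803 − y.

[1] `<polyline>` open polyline, #ff00ff→cut S833 F1252: (15.718,72.597) → (37.139,82.249) → (11.583,101.432)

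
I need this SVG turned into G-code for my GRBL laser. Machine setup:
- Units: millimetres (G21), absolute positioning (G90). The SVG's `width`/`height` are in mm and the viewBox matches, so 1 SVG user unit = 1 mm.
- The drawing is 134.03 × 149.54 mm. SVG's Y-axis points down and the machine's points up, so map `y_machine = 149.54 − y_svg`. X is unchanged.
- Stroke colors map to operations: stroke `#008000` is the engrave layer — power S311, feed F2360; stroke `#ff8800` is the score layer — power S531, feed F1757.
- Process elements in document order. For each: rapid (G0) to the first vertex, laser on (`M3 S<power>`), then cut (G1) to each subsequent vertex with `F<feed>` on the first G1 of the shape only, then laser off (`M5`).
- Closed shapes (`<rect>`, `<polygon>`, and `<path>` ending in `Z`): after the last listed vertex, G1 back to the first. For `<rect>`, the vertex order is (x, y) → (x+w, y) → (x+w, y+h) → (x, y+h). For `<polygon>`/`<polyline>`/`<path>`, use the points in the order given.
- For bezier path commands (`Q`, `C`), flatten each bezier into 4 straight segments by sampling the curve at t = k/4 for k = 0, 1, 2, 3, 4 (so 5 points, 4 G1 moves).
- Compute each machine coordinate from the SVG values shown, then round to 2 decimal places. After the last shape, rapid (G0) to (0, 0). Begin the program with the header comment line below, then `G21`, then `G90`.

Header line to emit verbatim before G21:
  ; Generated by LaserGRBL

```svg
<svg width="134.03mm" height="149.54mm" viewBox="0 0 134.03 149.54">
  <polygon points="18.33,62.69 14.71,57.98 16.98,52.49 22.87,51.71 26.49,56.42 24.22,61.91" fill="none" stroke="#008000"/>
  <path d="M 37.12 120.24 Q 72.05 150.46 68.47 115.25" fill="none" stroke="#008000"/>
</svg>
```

1 u = 1 mm; y_m = 149.54 − y.

[1] `<polygon>` regular polygon, #008000→engrave S311 F2360: (18.33,86.85) → (14.71,91.56) → (16.98,97.05) → (22.87,97.83) → (26.49,93.12) → (24.22,87.63) → (18.33,86.85) (closed)

[2] `<path>` quadratic bezier, #008000→engrave S311 F2360: (37.12,29.30) → (52.18,18.28) → (62.42,15.44) → (67.85,20.77) → (68.47,34.29)

; Generated by LaserGRBL
G21
G90
G0 X18.33 Y86.85
M3 S311
G1 X14.71 Y91.56 F2360
G1 X16.98 Y97.05
G1 X22.87 Y97.83
G1 X26.49 Y93.12
G1 X24.22 Y87.63
G1 X18.33 Y86.85
M5
G0 X37.12 Y29.30
M3 S311
G1 X52.18 Y18.28 F2360
G1 X62.42 Y15.44
G1 X67.85 Y20.77
G1 X68.47 Y34.29
M5
G0 X0.00 Y0.00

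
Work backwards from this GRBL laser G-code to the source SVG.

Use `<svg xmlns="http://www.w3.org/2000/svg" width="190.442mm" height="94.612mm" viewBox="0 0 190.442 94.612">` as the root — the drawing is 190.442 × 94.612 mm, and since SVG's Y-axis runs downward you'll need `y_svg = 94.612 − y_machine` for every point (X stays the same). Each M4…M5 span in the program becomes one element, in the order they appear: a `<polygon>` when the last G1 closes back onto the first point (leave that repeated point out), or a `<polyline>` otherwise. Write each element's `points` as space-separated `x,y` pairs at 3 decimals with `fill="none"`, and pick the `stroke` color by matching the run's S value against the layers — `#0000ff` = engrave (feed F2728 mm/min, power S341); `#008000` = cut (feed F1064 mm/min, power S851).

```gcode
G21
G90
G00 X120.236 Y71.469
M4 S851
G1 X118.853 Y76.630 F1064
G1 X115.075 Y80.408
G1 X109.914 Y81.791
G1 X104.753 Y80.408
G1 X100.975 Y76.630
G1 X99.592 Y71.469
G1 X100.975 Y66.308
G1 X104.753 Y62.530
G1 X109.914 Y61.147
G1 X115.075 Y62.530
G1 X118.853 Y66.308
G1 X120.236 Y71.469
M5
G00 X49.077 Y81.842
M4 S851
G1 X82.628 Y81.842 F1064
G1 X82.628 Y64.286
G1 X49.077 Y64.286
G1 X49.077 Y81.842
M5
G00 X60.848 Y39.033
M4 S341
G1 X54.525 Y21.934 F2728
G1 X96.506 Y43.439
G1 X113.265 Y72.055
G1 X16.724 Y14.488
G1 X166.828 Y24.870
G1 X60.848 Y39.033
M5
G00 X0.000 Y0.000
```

<svg xmlns="http://www.w3.org/2000/svg" width="190.442mm" height="94.612mm" viewBox="0 0 190.442 94.612">
  <polygon points="120.236,23.143 118.853,17.982 115.075,14.204 109.914,12.821 104.753,14.204 100.975,17.982 99.592,23.143 100.975,28.304 104.753,32.082 109.914,33.465 115.075,32.082 118.853,28.304" fill="none" stroke="#008000"/>
  <polygon points="49.077,12.770 82.628,12.770 82.628,30.326 49.077,30.326" fill="none" stroke="#008000"/>
  <polygon points="60.848,55.579 54.525,72.678 96.506,51.173 113.265,22.557 16.724,80.124 166.828,69.742" fill="none" stroke="#0000ff"/>
</svg>

Machine Y-up, SVG Y-down with viewBox height 94.612, so y_svg = 94.612 − y_machine; X carries over.

Run 1: S851 ⇒ cut layer `#008000`. The run returns to its start, so emit a `<polygon>` with points (Y-flipped): 120.236,23.143 118.853,17.982 115.075,14.204 109.914,12.821 104.753,14.204 100.975,17.982 99.592,23.143 100.975,28.304 104.753,32.082 109.914,33.465 115.075,32.082 118.853,28.304.

Run 2: power S851 maps to stroke `#008000` (cut). The run returns to its start, so emit a `<polygon>` with points (Y-flipped): 49.077,12.770 82.628,12.770 82.628,30.326 49.077,30.326.

Run 3: S341 ⇒ engrave layer `#0000ff`. The run returns to its start, so emit a `<polygon>` with points (Y-flipped): 60.848,55.579 54.525,72.678 96.506,51.173 113.265,22.557 16.724,80.124 166.828,69.742.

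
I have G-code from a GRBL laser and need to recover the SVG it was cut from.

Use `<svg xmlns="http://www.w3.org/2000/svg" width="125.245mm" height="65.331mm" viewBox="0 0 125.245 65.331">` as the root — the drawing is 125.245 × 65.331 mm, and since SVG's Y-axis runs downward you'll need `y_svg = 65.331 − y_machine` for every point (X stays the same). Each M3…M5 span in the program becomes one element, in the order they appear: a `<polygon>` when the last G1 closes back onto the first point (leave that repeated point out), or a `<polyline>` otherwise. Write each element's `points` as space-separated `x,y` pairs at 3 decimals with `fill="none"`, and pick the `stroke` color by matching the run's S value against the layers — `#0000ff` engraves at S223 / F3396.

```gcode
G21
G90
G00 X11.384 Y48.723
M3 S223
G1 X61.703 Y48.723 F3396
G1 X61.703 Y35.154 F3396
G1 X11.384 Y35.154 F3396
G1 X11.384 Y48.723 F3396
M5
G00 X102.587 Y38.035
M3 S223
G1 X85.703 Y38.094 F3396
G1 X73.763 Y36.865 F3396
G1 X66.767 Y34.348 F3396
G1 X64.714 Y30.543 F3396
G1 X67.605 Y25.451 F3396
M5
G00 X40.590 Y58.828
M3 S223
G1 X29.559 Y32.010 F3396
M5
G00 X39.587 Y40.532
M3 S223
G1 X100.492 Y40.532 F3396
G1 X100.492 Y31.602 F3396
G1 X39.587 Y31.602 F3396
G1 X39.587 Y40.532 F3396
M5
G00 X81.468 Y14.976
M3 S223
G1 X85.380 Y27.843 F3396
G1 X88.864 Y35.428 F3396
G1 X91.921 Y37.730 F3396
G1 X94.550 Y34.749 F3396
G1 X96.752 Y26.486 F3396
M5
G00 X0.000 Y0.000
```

<svg xmlns="http://www.w3.org/2000/svg" width="125.245mm" height="65.331mm" viewBox="0 0 125.245 65.331">
  <polygon points="11.384,16.608 61.703,16.608 61.703,30.177 11.384,30.177" fill="none" stroke="#0000ff"/>
  <polyline points="102.587,27.296 85.703,27.237 73.763,28.466 66.767,30.983 64.714,34.788 67.605,39.880" fill="none" stroke="#0000ff"/>
  <polyline points="40.590,6.503 29.559,33.321" fill="none" stroke="#0000ff"/>
  <polygon points="39.587,24.799 100.492,24.799 100.492,33.729 39.587,33.729" fill="none" stroke="#0000ff"/>
  <polyline points="81.468,50.355 85.380,37.488 88.864,29.903 91.921,27.601 94.550,30.582 96.752,38.845" fill="none" stroke="#0000ff"/>
</svg>

Machine Y-up, SVG Y-down with viewBox height 65.331, so y_svg = 65.331 − y_machine; X carries over. Every run uses S223, so all elements get stroke `#0000ff` (engrave).

Run 1: The run returns to its start, so emit a `<polygon>` with points (Y-flipped): 11.384,16.608 61.703,16.608 61.703,30.177 11.384,30.177.

Run 2: The run is open, so emit a `<polyline>` with points (Y-flipped): 102.587,27.296 85.703,27.237 73.763,28.466 66.767,30.983 64.714,34.788 67.605,39.880.

Run 3: The run is open, so emit a `<polyline>` with points (Y-flipped): 40.590,6.503 29.559,33.321.

Run 4: The run returns to its start, so emit a `<polygon>` with points (Y-flipped): 39.587,24.799 100.492,24.799 100.492,33.729 39.587,33.729.

Run 5: The run is open, so emit a `<polyline>` with points (Y-flipped): 81.468,50.355 85.380,37.488 88.864,29.903 91.921,27.601 94.550,30.582 96.752,38.845.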